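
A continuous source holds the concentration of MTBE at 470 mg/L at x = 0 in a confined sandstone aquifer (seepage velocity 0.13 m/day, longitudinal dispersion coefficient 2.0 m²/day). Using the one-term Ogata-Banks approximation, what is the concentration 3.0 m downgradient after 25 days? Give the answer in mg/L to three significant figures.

240 mg/L

For a continuous step input, C/C₀ ≈ ½·erfc((x−vt)/(2√(Dt))).
vt = 0.13 × 25 = 3.25 m and 2√(Dt) = 2√(2.0 × 25) = 14.14 m.
Argument (x−vt)/(2√(Dt)) = (3.0 − 3.25)/14.14 = -0.01768; ½·erfc(-0.01768) = 0.5100.
C = 470 × 0.5100 = 240 mg/L.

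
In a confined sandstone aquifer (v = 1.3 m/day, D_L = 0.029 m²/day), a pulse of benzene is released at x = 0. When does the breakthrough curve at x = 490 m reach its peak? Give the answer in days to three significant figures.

For the 1D instantaneous-source solution, setting ∂C/∂t = 0 at fixed x gives v²t² + 2Dt − x² = 0, so t = (√(D² + v²x²) − D)/v².
√(D² + v²x²) = √(0.029² + 1.3² × 490²) = 637.0; v² = 1.69.
t = (637.0 − 0.029)/1.69 = 377 days (vs. the pure-advection estimate x/v = 377 d).

377 days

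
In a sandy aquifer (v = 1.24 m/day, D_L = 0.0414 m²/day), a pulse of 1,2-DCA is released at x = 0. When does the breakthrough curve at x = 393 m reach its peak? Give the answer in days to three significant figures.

For the 1D instantaneous-source solution, setting ∂C/∂t = 0 at fixed x gives v²t² + 2Dt − x² = 0, so t = (√(D² + v²x²) − D)/v².
√(D² + v²x²) = √(0.0414² + 1.24² × 393²) = 487.3; v² = 1.5376.
t = (487.3 − 0.0414)/1.5376 = 317 days (vs. the pure-advection estimate x/v = 317 d).

317 days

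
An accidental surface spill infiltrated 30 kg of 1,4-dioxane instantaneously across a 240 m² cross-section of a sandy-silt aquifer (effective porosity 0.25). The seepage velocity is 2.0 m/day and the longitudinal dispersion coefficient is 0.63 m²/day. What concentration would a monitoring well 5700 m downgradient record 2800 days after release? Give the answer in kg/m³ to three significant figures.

0.000814 kg/m³

For an instantaneous plane source, C(x,t) = M/(n_e·A·√(4πDt)) · exp(−(x−vt)²/(4Dt)), with n_e·A the pore (flow) area.
Plume center vt = 2.0 × 2800 = 5600 m, so the well at 5700 m is 100 m downgradient of the peak.
√(4πDt) = 148.9 m, giving peak height M/(n_e·A·√(4πDt)) = 30/(0.25 × 240 × 148.9) = 0.003358 kg/m³.
(x−vt)²/(4Dt) = (100)²/(4 × 0.63 × 2800) = 1.417; exp(−1.417) = 0.2424.
C = 0.003358 × 0.2424 = 0.000814 kg/m³.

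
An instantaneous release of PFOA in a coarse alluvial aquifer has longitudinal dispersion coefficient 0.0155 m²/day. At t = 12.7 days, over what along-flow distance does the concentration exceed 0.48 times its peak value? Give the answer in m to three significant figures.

The plume is Gaussian with σ = √(2Dt) = √(2 × 0.0155 × 12.7) = 0.6275 m.
C/C_peak = exp(−Δx²/(2σ²)) = 0.48 ⇒ Δx = σ·√(−2 ln 0.48) = 0.6275 × 1.212 = 0.7605 m.
Width = 2Δx = 1.52 m.

1.52 m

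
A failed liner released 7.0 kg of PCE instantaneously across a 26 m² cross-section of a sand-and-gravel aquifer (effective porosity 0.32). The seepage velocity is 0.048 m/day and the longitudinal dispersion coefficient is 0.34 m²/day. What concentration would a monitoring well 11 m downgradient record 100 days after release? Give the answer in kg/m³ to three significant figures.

For an instantaneous plane source, C(x,t) = M/(n_e·A·√(4πDt)) · exp(−(x−vt)²/(4Dt)), with n_e·A the pore (flow) area.
Plume center vt = 0.048 × 100 = 4.8 m, so the well at 11 m is 6.2 m downgradient of the peak.
√(4πDt) = 20.67 m, giving peak height M/(n_e·A·√(4πDt)) = 7.0/(0.32 × 26 × 20.67) = 0.04070 kg/m³.
(x−vt)²/(4Dt) = (6.2)²/(4 × 0.34 × 100) = 0.2826; exp(−0.2826) = 0.7538.
C = 0.04070 × 0.7538 = 0.0307 kg/m³.

0.0307 kg/m³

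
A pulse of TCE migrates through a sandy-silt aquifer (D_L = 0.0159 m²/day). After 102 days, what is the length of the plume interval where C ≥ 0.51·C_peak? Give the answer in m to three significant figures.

The plume is Gaussian with σ = √(2Dt) = √(2 × 0.0159 × 102) = 1.801 m.
C/C_peak = exp(−Δx²/(2σ²)) = 0.51 ⇒ Δx = σ·√(−2 ln 0.51) = 1.801 × 1.160 = 2.089 m.
Width = 2Δx = 4.18 m.

4.18 m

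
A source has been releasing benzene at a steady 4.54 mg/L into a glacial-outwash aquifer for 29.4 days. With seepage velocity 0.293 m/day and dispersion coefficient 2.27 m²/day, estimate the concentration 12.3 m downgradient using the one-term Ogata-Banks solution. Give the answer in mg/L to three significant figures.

For a continuous step input, C/C₀ ≈ ½·erfc((x−vt)/(2√(Dt))).
vt = 0.293 × 29.4 = 8.6142 m and 2√(Dt) = 2√(2.27 × 29.4) = 16.34 m.
Argument (x−vt)/(2√(Dt)) = (12.3 − 8.6142)/16.34 = 0.2256; ½·erfc(0.2256) = 0.3748.
C = 4.54 × 0.3748 = 1.70 mg/L.

1.70 mg/L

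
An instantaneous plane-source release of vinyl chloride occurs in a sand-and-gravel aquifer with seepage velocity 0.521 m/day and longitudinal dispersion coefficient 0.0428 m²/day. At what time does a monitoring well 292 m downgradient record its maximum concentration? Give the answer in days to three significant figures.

For the 1D instantaneous-source solution, setting ∂C/∂t = 0 at fixed x gives v²t² + 2Dt − x² = 0, so t = (√(D² + v²x²) − D)/v².
√(D² + v²x²) = √(0.0428² + 0.521² × 292²) = 152.1; v² = 0.271441.
t = (152.1 − 0.0428)/0.271441 = 560 days (vs. the pure-advection estimate x/v = 560 d).

560 days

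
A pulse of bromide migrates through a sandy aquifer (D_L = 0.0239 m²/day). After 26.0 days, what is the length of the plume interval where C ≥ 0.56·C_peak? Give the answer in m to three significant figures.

2.40 m

The plume is Gaussian with σ = √(2Dt) = √(2 × 0.0239 × 26.0) = 1.115 m.
C/C_peak = exp(−Δx²/(2σ²)) = 0.56 ⇒ Δx = σ·√(−2 ln 0.56) = 1.115 × 1.077 = 1.201 m.
Width = 2Δx = 2.40 m.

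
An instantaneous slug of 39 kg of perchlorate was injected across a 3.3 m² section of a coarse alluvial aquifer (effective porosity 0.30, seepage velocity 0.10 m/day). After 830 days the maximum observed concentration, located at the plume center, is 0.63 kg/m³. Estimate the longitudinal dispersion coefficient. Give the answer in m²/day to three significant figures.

0.375 m²/day

At the plume center C_max = M/(n_e·A·√(4πDt)), so D = M²/(4πt·(n_e·A·C_max)²).
n_e·A·C_max = 0.30 × 3.3 × 0.63 = 0.6237 kg/m.
D = 39²/(4π × 830 × 0.6237²) = 0.375 m²/day.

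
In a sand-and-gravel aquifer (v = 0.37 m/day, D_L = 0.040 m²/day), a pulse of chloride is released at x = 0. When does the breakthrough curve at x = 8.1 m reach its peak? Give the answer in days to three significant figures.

21.6 days

For the 1D instantaneous-source solution, setting ∂C/∂t = 0 at fixed x gives v²t² + 2Dt − x² = 0, so t = (√(D² + v²x²) − D)/v².
√(D² + v²x²) = √(0.040² + 0.37² × 8.1²) = 2.997; v² = 0.1369.
t = (2.997 − 0.040)/0.1369 = 21.6 days (vs. the pure-advection estimate x/v = 21.9 d).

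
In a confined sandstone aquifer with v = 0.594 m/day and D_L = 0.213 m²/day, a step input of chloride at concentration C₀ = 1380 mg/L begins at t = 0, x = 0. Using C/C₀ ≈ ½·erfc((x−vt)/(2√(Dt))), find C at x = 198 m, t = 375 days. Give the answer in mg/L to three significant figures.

1350 mg/L

For a continuous step input, C/C₀ ≈ ½·erfc((x−vt)/(2√(Dt))).
vt = 0.594 × 375 = 222.75 m and 2√(Dt) = 2√(0.213 × 375) = 17.87 m.
Argument (x−vt)/(2√(Dt)) = (198 − 222.75)/17.87 = -1.385; ½·erfc(-1.385) = 0.9749.
C = 1380 × 0.9749 = 1350 mg/L.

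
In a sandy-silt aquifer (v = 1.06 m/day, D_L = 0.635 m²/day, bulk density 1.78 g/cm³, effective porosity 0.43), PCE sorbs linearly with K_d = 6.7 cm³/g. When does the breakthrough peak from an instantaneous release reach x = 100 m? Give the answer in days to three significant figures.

2690 days

Retardation factor R = 1 + ρ_b·K_d/n = 1 + 1.78 × 6.7/0.43 = 28.73.
Sorption retards both mechanisms: v_R = v/R = 0.03690 m/day, D_R = D/R = 0.02210 m²/day.
Peak time from v_R²t² + 2D_R t − x² = 0: t = (√(D_R² + v_R²x²) − D_R)/v_R².
√(D_R² + v_R²x²) = √(0.02210² + 0.03690² × 100²) = 3.690; v_R² = 0.001362.
t = (3.690 − 0.02210)/0.001362 = 2690 days.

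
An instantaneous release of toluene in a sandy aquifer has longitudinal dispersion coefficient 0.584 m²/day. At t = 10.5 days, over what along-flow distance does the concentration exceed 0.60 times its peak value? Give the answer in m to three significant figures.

7.08 m

The plume is Gaussian with σ = √(2Dt) = √(2 × 0.584 × 10.5) = 3.502 m.
C/C_peak = exp(−Δx²/(2σ²)) = 0.60 ⇒ Δx = σ·√(−2 ln 0.60) = 3.502 × 1.011 = 3.541 m.
Width = 2Δx = 7.08 m.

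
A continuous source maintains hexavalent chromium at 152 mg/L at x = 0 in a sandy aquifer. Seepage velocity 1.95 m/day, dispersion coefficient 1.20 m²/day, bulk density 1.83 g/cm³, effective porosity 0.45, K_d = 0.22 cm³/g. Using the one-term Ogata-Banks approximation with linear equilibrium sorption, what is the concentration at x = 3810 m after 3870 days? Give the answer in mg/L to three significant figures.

151 mg/L

Retardation factor R = 1 + ρ_b·K_d/n = 1 + 1.83 × 0.22/0.45 = 1.895.
Sorption retards both mechanisms: v_R = v/R = 1.029 m/day, D_R = D/R = 0.6332 m²/day.
v_R·t = 1.029 × 3870 = 3982.23 m; 2√(D_R t) = 99.00 m; argument = (3810 − 3982.23)/99.00 = -1.740.
C = C₀ × ½·erfc(-1.740) = 152 × 0.9931 = 151 mg/L.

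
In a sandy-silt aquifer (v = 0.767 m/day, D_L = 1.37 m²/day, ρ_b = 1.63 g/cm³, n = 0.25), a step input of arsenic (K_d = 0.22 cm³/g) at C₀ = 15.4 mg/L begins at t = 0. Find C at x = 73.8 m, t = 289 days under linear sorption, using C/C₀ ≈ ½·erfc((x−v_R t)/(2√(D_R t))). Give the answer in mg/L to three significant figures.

12.8 mg/L

Retardation factor R = 1 + ρ_b·K_d/n = 1 + 1.63 × 0.22/0.25 = 2.434.
Sorption retards both mechanisms: v_R = v/R = 0.3151 m/day, D_R = D/R = 0.5629 m²/day.
v_R·t = 0.3151 × 289 = 91.0639 m; 2√(D_R t) = 25.51 m; argument = (73.8 − 91.0639)/25.51 = -0.6768.
C = C₀ × ½·erfc(-0.6768) = 15.4 × 0.8308 = 12.8 mg/L.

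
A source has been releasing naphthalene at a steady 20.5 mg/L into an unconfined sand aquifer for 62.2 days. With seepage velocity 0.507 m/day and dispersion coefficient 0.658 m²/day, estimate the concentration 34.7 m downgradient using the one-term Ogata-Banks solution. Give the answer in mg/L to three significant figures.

For a continuous step input, C/C₀ ≈ ½·erfc((x−vt)/(2√(Dt))).
vt = 0.507 × 62.2 = 31.5354 m and 2√(Dt) = 2√(0.658 × 62.2) = 12.79 m.
Argument (x−vt)/(2√(Dt)) = (34.7 − 31.5354)/12.79 = 0.2474; ½·erfc(0.2474) = 0.3632.
C = 20.5 × 0.3632 = 7.45 mg/L.

7.45 mg/L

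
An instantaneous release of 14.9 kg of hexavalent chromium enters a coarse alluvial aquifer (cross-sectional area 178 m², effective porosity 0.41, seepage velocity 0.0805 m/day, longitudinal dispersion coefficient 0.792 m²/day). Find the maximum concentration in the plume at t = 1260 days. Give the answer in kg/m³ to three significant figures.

The peak of an instantaneous 1D plume sits at x = vt; there the Gaussian factor is 1 and C_max = M/(n_e·A·√(4πDt)), where n_e·A is the pore area the mass is dissolved in.
√(4πDt) = √(4π × 0.792 × 1260) = 112.0 m, so C_max = 14.9/(0.41 × 178 × 112.0) = 0.00182 kg/m³.

0.00182 kg/m³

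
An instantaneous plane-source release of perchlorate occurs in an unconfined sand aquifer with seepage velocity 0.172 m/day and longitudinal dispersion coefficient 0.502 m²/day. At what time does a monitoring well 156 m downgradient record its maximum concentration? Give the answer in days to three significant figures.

890 days

For the 1D instantaneous-source solution, setting ∂C/∂t = 0 at fixed x gives v²t² + 2Dt − x² = 0, so t = (√(D² + v²x²) − D)/v².
√(D² + v²x²) = √(0.502² + 0.172² × 156²) = 26.84; v² = 0.029584.
t = (26.84 − 0.502)/0.029584 = 890 days (vs. the pure-advection estimate x/v = 907 d).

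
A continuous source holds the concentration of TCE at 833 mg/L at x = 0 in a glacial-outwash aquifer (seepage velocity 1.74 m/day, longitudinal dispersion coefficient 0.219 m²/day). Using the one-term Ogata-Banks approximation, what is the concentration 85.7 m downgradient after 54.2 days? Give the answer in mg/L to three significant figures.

For a continuous step input, C/C₀ ≈ ½·erfc((x−vt)/(2√(Dt))).
vt = 1.74 × 54.2 = 94.308 m and 2√(Dt) = 2√(0.219 × 54.2) = 6.891 m.
Argument (x−vt)/(2√(Dt)) = (85.7 − 94.308)/6.891 = -1.249; ½·erfc(-1.249) = 0.9613.
C = 833 × 0.9613 = 801 mg/L.

801 mg/L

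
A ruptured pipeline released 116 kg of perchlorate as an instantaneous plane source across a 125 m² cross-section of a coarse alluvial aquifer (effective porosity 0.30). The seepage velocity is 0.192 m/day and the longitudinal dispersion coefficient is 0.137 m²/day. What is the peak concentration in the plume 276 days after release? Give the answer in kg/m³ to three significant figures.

The peak of an instantaneous 1D plume sits at x = vt; there the Gaussian factor is 1 and C_max = M/(n_e·A·√(4πDt)), where n_e·A is the pore area the mass is dissolved in.
√(4πDt) = √(4π × 0.137 × 276) = 21.80 m, so C_max = 116/(0.30 × 125 × 21.80) = 0.142 kg/m³.

0.142 kg/m³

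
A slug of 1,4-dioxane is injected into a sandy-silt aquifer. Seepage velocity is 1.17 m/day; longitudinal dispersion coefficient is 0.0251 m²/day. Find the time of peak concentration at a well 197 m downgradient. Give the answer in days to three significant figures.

For the 1D instantaneous-source solution, setting ∂C/∂t = 0 at fixed x gives v²t² + 2Dt − x² = 0, so t = (√(D² + v²x²) − D)/v².
√(D² + v²x²) = √(0.0251² + 1.17² × 197²) = 230.5; v² = 1.3689.
t = (230.5 − 0.0251)/1.3689 = 168 days (vs. the pure-advection estimate x/v = 168 d).

168 days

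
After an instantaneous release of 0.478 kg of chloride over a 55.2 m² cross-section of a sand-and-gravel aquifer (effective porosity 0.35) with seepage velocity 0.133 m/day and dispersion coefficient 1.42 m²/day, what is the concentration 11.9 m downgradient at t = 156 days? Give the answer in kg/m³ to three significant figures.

0.000429 kg/m³

For an instantaneous plane source, C(x,t) = M/(n_e·A·√(4πDt)) · exp(−(x−vt)²/(4Dt)), with n_e·A the pore (flow) area.
Plume center vt = 0.133 × 156 = 20.748 m, so the well at 11.9 m is 8.848 m upgradient of the peak.
√(4πDt) = 52.76 m, giving peak height M/(n_e·A·√(4πDt)) = 0.478/(0.35 × 55.2 × 52.76) = 0.0004689 kg/m³.
(x−vt)²/(4Dt) = (-8.848)²/(4 × 1.42 × 156) = 0.08835; exp(−0.08835) = 0.9154.
C = 0.0004689 × 0.9154 = 0.000429 kg/m³.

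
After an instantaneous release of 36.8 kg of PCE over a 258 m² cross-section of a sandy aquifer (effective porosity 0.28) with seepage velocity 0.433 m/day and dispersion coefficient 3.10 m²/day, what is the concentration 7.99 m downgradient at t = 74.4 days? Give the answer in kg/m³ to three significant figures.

0.00501 kg/m³

For an instantaneous plane source, C(x,t) = M/(n_e·A·√(4πDt)) · exp(−(x−vt)²/(4Dt)), with n_e·A the pore (flow) area.
Plume center vt = 0.433 × 74.4 = 32.2152 m, so the well at 7.99 m is 24.2252 m upgradient of the peak.
√(4πDt) = 53.84 m, giving peak height M/(n_e·A·√(4πDt)) = 36.8/(0.28 × 258 × 53.84) = 0.009462 kg/m³.
(x−vt)²/(4Dt) = (-24.2252)²/(4 × 3.10 × 74.4) = 0.6361; exp(−0.6361) = 0.5294.
C = 0.009462 × 0.5294 = 0.00501 kg/m³.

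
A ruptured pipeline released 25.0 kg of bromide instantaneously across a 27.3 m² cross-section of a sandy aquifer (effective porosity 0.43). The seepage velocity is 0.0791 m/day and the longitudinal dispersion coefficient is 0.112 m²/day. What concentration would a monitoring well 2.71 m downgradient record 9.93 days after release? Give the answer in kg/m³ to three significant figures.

0.248 kg/m³

For an instantaneous plane source, C(x,t) = M/(n_e·A·√(4πDt)) · exp(−(x−vt)²/(4Dt)), with n_e·A the pore (flow) area.
Plume center vt = 0.0791 × 9.93 = 0.785463 m, so the well at 2.71 m is 1.924537 m downgradient of the peak.
√(4πDt) = 3.738 m, giving peak height M/(n_e·A·√(4πDt)) = 25.0/(0.43 × 27.3 × 3.738) = 0.5697 kg/m³.
(x−vt)²/(4Dt) = (1.924537)²/(4 × 0.112 × 9.93) = 0.8326; exp(−0.8326) = 0.4349.
C = 0.5697 × 0.4349 = 0.248 kg/m³.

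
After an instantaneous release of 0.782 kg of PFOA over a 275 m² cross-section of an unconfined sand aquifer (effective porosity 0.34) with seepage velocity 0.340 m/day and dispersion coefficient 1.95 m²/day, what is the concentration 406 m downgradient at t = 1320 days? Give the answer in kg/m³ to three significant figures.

3.89e-05 kg/m³

For an instantaneous plane source, C(x,t) = M/(n_e·A·√(4πDt)) · exp(−(x−vt)²/(4Dt)), with n_e·A the pore (flow) area.
Plume center vt = 0.340 × 1320 = 448.8 m, so the well at 406 m is 42.8 m upgradient of the peak.
√(4πDt) = 179.8 m, giving peak height M/(n_e·A·√(4πDt)) = 0.782/(0.34 × 275 × 179.8) = 4.652e-05 kg/m³.
(x−vt)²/(4Dt) = (-42.8)²/(4 × 1.95 × 1320) = 0.1779; exp(−0.1779) = 0.8370.
C = 4.652e-05 × 0.8370 = 3.89e-05 kg/m³.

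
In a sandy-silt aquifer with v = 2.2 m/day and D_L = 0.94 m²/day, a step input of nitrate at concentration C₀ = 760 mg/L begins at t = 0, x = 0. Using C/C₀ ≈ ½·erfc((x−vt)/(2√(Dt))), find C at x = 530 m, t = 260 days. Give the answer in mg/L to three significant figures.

738 mg/L

For a continuous step input, C/C₀ ≈ ½·erfc((x−vt)/(2√(Dt))).
vt = 2.2 × 260 = 572 m and 2√(Dt) = 2√(0.94 × 260) = 31.27 m.
Argument (x−vt)/(2√(Dt)) = (530 − 572)/31.27 = -1.343; ½·erfc(-1.343) = 0.9712.
C = 760 × 0.9712 = 738 mg/L.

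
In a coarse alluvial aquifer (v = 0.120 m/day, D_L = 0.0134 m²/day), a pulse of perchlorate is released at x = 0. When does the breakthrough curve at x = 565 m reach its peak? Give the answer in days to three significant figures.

For the 1D instantaneous-source solution, setting ∂C/∂t = 0 at fixed x gives v²t² + 2Dt − x² = 0, so t = (√(D² + v²x²) − D)/v².
√(D² + v²x²) = √(0.0134² + 0.120² × 565²) = 67.80; v² = 0.0144.
t = (67.80 − 0.0134)/0.0144 = 4710 days (vs. the pure-advection estimate x/v = 4710 d).

4710 days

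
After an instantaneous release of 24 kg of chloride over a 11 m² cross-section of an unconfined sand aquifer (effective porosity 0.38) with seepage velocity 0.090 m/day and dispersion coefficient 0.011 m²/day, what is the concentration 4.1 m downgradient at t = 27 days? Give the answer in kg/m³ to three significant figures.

0.284 kg/m³

For an instantaneous plane source, C(x,t) = M/(n_e·A·√(4πDt)) · exp(−(x−vt)²/(4Dt)), with n_e·A the pore (flow) area.
Plume center vt = 0.090 × 27 = 2.43 m, so the well at 4.1 m is 1.67 m downgradient of the peak.
√(4πDt) = 1.932 m, giving peak height M/(n_e·A·√(4πDt)) = 24/(0.38 × 11 × 1.932) = 2.972 kg/m³.
(x−vt)²/(4Dt) = (1.67)²/(4 × 0.011 × 27) = 2.348; exp(−2.348) = 0.09556.
C = 2.972 × 0.09556 = 0.284 kg/m³.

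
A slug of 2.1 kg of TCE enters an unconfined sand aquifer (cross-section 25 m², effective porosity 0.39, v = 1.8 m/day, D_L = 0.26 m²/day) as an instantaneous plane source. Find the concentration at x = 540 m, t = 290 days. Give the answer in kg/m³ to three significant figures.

0.00239 kg/m³

For an instantaneous plane source, C(x,t) = M/(n_e·A·√(4πDt)) · exp(−(x−vt)²/(4Dt)), with n_e·A the pore (flow) area.
Plume center vt = 1.8 × 290 = 522 m, so the well at 540 m is 18 m downgradient of the peak.
√(4πDt) = 30.78 m, giving peak height M/(n_e·A·√(4πDt)) = 2.1/(0.39 × 25 × 30.78) = 0.006998 kg/m³.
(x−vt)²/(4Dt) = (18)²/(4 × 0.26 × 290) = 1.074; exp(−1.074) = 0.3416.
C = 0.006998 × 0.3416 = 0.00239 kg/m³.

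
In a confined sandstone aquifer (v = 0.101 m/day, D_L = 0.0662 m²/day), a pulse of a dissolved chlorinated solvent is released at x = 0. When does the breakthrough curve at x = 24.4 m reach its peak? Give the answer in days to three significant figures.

235 days

For the 1D instantaneous-source solution, setting ∂C/∂t = 0 at fixed x gives v²t² + 2Dt − x² = 0, so t = (√(D² + v²x²) − D)/v².
√(D² + v²x²) = √(0.0662² + 0.101² × 24.4²) = 2.465; v² = 0.010201.
t = (2.465 − 0.0662)/0.010201 = 235 days (vs. the pure-advection estimate x/v = 242 d).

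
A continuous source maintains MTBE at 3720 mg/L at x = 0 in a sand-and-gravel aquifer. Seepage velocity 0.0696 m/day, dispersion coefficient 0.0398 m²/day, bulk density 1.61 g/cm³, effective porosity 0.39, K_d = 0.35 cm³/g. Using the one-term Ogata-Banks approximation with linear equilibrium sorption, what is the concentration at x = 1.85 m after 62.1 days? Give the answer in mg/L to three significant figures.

1770 mg/L

Retardation factor R = 1 + ρ_b·K_d/n = 1 + 1.61 × 0.35/0.39 = 2.445.
Sorption retards both mechanisms: v_R = v/R = 0.02847 m/day, D_R = D/R = 0.01628 m²/day.
v_R·t = 0.02847 × 62.1 = 1.767987 m; 2√(D_R t) = 2.011 m; argument = (1.85 − 1.767987)/2.011 = 0.04078.
C = C₀ × ½·erfc(0.04078) = 3720 × 0.4770 = 1770 mg/L.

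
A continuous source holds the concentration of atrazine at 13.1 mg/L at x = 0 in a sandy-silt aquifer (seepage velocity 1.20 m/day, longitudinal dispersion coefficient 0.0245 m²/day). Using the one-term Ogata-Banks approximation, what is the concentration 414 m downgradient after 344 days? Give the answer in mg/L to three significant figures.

For a continuous step input, C/C₀ ≈ ½·erfc((x−vt)/(2√(Dt))).
vt = 1.20 × 344 = 412.8 m and 2√(Dt) = 2√(0.0245 × 344) = 5.806 m.
Argument (x−vt)/(2√(Dt)) = (414 − 412.8)/5.806 = 0.2067; ½·erfc(0.2067) = 0.3850.
C = 13.1 × 0.3850 = 5.04 mg/L.

5.04 mg/L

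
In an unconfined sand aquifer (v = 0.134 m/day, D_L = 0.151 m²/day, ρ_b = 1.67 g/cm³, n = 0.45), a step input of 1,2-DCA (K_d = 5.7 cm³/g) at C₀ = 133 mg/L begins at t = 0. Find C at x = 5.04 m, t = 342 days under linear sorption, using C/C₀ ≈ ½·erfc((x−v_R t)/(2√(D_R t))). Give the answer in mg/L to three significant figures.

Retardation factor R = 1 + ρ_b·K_d/n = 1 + 1.67 × 5.7/0.45 = 22.15.
Sorption retards both mechanisms: v_R = v/R = 0.006050 m/day, D_R = D/R = 0.006817 m²/day.
v_R·t = 0.006050 × 342 = 2.0691 m; 2√(D_R t) = 3.054 m; argument = (5.04 − 2.0691)/3.054 = 0.9728.
C = C₀ × ½·erfc(0.9728) = 133 × 0.08445 = 11.2 mg/L.

11.2 mg/L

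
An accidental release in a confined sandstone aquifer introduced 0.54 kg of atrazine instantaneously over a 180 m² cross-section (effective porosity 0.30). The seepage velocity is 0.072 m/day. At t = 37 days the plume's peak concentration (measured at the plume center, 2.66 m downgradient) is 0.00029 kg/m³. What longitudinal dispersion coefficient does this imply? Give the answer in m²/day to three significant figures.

2.56 m²/day

At the plume center C_max = M/(n_e·A·√(4πDt)), so D = M²/(4πt·(n_e·A·C_max)²).
n_e·A·C_max = 0.30 × 180 × 0.00029 = 0.01566 kg/m.
D = 0.54²/(4π × 37 × 0.01566²) = 2.56 m²/day.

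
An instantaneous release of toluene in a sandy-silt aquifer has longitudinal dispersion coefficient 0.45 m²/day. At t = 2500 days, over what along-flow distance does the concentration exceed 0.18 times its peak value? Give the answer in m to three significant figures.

The plume is Gaussian with σ = √(2Dt) = √(2 × 0.45 × 2500) = 47.43 m.
C/C_peak = exp(−Δx²/(2σ²)) = 0.18 ⇒ Δx = σ·√(−2 ln 0.18) = 47.43 × 1.852 = 87.84 m.
Width = 2Δx = 176 m.

176 m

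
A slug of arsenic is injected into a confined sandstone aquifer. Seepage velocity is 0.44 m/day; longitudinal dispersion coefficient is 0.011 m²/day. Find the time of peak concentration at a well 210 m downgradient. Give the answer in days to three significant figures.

For the 1D instantaneous-source solution, setting ∂C/∂t = 0 at fixed x gives v²t² + 2Dt − x² = 0, so t = (√(D² + v²x²) − D)/v².
√(D² + v²x²) = √(0.011² + 0.44² × 210²) = 92.40; v² = 0.1936.
t = (92.40 − 0.011)/0.1936 = 477 days (vs. the pure-advection estimate x/v = 477 d).

477 days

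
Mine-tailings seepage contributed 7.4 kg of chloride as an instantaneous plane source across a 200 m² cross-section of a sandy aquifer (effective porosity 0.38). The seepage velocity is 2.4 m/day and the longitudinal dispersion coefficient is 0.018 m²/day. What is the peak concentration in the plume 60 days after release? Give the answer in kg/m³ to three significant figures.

The peak of an instantaneous 1D plume sits at x = vt; there the Gaussian factor is 1 and C_max = M/(n_e·A·√(4πDt)), where n_e·A is the pore area the mass is dissolved in.
√(4πDt) = √(4π × 0.018 × 60) = 3.684 m, so C_max = 7.4/(0.38 × 200 × 3.684) = 0.0264 kg/m³.

0.0264 kg/m³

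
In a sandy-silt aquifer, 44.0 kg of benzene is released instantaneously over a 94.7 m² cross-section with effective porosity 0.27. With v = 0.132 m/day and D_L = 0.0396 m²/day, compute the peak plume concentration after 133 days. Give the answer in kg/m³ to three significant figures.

The peak of an instantaneous 1D plume sits at x = vt; there the Gaussian factor is 1 and C_max = M/(n_e·A·√(4πDt)), where n_e·A is the pore area the mass is dissolved in.
√(4πDt) = √(4π × 0.0396 × 133) = 8.135 m, so C_max = 44.0/(0.27 × 94.7 × 8.135) = 0.212 kg/m³.

0.212 kg/m³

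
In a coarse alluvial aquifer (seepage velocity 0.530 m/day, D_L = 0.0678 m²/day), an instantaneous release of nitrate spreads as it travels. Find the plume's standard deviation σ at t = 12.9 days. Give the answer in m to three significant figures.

1.32 m

Dispersive spreading gives a Gaussian with σ² = 2Dt; advection only shifts the center.
σ = √(2 × 0.0678 × 12.9) = 1.32 m.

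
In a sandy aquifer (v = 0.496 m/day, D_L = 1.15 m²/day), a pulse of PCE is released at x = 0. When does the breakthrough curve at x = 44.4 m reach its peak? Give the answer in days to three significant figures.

For the 1D instantaneous-source solution, setting ∂C/∂t = 0 at fixed x gives v²t² + 2Dt − x² = 0, so t = (√(D² + v²x²) − D)/v².
√(D² + v²x²) = √(1.15² + 0.496² × 44.4²) = 22.05; v² = 0.246016.
t = (22.05 − 1.15)/0.246016 = 85.0 days (vs. the pure-advection estimate x/v = 89.5 d).

85.0 days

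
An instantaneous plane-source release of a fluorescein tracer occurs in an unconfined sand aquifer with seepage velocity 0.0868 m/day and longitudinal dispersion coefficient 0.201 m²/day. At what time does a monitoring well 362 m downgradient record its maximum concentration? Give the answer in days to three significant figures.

For the 1D instantaneous-source solution, setting ∂C/∂t = 0 at fixed x gives v²t² + 2Dt − x² = 0, so t = (√(D² + v²x²) − D)/v².
√(D² + v²x²) = √(0.201² + 0.0868² × 362²) = 31.42; v² = 0.00753424.
t = (31.42 − 0.201)/0.00753424 = 4140 days (vs. the pure-advection estimate x/v = 4170 d).

4140 days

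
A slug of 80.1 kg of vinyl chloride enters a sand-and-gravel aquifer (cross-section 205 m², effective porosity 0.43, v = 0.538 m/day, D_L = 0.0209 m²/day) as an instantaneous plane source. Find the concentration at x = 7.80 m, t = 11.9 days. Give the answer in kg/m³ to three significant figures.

0.0721 kg/m³

For an instantaneous plane source, C(x,t) = M/(n_e·A·√(4πDt)) · exp(−(x−vt)²/(4Dt)), with n_e·A the pore (flow) area.
Plume center vt = 0.538 × 11.9 = 6.4022 m, so the well at 7.80 m is 1.3978 m downgradient of the peak.
√(4πDt) = 1.768 m, giving peak height M/(n_e·A·√(4πDt)) = 80.1/(0.43 × 205 × 1.768) = 0.5140 kg/m³.
(x−vt)²/(4Dt) = (1.3978)²/(4 × 0.0209 × 11.9) = 1.964; exp(−1.964) = 0.1403.
C = 0.5140 × 0.1403 = 0.0721 kg/m³.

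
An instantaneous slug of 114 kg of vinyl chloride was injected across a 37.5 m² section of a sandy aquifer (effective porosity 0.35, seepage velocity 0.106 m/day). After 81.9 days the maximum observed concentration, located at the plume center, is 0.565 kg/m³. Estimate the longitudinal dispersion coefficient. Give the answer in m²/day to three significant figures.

At the plume center C_max = M/(n_e·A·√(4πDt)), so D = M²/(4πt·(n_e·A·C_max)²).
n_e·A·C_max = 0.35 × 37.5 × 0.565 = 7.416 kg/m.
D = 114²/(4π × 81.9 × 7.416²) = 0.230 m²/day.

0.230 m²/day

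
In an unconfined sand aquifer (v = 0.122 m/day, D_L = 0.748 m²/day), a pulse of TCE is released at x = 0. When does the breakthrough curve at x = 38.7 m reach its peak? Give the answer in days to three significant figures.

271 days

For the 1D instantaneous-source solution, setting ∂C/∂t = 0 at fixed x gives v²t² + 2Dt − x² = 0, so t = (√(D² + v²x²) − D)/v².
√(D² + v²x²) = √(0.748² + 0.122² × 38.7²) = 4.780; v² = 0.014884.
t = (4.780 − 0.748)/0.014884 = 271 days (vs. the pure-advection estimate x/v = 317 d).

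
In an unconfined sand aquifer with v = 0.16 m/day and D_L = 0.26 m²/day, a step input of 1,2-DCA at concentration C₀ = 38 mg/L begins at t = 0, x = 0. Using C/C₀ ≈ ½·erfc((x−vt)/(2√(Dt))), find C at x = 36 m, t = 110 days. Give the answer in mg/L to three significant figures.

0.285 mg/L

For a continuous step input, C/C₀ ≈ ½·erfc((x−vt)/(2√(Dt))).
vt = 0.16 × 110 = 17.6 m and 2√(Dt) = 2√(0.26 × 110) = 10.70 m.
Argument (x−vt)/(2√(Dt)) = (36 − 17.6)/10.70 = 1.720; ½·erfc(1.720) = 0.007499.
C = 38 × 0.007499 = 0.285 mg/L.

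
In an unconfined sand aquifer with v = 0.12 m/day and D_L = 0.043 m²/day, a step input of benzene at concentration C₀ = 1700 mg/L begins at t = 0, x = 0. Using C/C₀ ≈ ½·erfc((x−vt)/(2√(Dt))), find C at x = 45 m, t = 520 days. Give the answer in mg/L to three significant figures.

1690 mg/L

For a continuous step input, C/C₀ ≈ ½·erfc((x−vt)/(2√(Dt))).
vt = 0.12 × 520 = 62.4 m and 2√(Dt) = 2√(0.043 × 520) = 9.457 m.
Argument (x−vt)/(2√(Dt)) = (45 − 62.4)/9.457 = -1.840; ½·erfc(-1.840) = 0.9954.
C = 1700 × 0.9954 = 1690 mg/L.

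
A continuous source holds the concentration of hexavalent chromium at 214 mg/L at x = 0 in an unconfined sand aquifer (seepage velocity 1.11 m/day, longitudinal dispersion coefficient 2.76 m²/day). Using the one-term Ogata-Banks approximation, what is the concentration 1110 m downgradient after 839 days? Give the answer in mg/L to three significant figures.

0.924 mg/L

For a continuous step input, C/C₀ ≈ ½·erfc((x−vt)/(2√(Dt))).
vt = 1.11 × 839 = 931.29 m and 2√(Dt) = 2√(2.76 × 839) = 96.24 m.
Argument (x−vt)/(2√(Dt)) = (1110 − 931.29)/96.24 = 1.857; ½·erfc(1.857) = 0.004317.
C = 214 × 0.004317 = 0.924 mg/L.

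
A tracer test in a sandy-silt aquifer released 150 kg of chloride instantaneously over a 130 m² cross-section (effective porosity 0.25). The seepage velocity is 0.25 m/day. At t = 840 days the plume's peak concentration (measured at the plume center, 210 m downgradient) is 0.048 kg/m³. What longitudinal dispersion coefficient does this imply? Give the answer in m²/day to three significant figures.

0.876 m²/day

At the plume center C_max = M/(n_e·A·√(4πDt)), so D = M²/(4πt·(n_e·A·C_max)²).
n_e·A·C_max = 0.25 × 130 × 0.048 = 1.560 kg/m.
D = 150²/(4π × 840 × 1.560²) = 0.876 m²/day.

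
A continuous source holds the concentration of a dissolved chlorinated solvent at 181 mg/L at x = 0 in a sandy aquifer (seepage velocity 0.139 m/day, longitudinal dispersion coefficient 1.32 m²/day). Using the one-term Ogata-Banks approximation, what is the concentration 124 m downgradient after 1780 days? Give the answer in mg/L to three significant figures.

175 mg/L

For a continuous step input, C/C₀ ≈ ½·erfc((x−vt)/(2√(Dt))).
vt = 0.139 × 1780 = 247.42 m and 2√(Dt) = 2√(1.32 × 1780) = 96.95 m.
Argument (x−vt)/(2√(Dt)) = (124 − 247.42)/96.95 = -1.273; ½·erfc(-1.273) = 0.9641.
C = 181 × 0.9641 = 175 mg/L.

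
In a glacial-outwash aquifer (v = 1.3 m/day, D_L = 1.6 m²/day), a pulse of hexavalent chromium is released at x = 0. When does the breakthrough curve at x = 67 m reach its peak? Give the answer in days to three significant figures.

50.6 days

For the 1D instantaneous-source solution, setting ∂C/∂t = 0 at fixed x gives v²t² + 2Dt − x² = 0, so t = (√(D² + v²x²) − D)/v².
√(D² + v²x²) = √(1.6² + 1.3² × 67²) = 87.11; v² = 1.69.
t = (87.11 − 1.6)/1.69 = 50.6 days (vs. the pure-advection estimate x/v = 51.5 d).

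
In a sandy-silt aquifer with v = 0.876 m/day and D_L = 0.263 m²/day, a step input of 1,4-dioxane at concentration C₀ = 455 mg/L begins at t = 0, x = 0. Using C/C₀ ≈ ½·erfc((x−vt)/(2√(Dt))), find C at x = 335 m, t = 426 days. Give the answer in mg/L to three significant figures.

453 mg/L

For a continuous step input, C/C₀ ≈ ½·erfc((x−vt)/(2√(Dt))).
vt = 0.876 × 426 = 373.176 m and 2√(Dt) = 2√(0.263 × 426) = 21.17 m.
Argument (x−vt)/(2√(Dt)) = (335 − 373.176)/21.17 = -1.803; ½·erfc(-1.803) = 0.9946.
C = 455 × 0.9946 = 453 mg/L.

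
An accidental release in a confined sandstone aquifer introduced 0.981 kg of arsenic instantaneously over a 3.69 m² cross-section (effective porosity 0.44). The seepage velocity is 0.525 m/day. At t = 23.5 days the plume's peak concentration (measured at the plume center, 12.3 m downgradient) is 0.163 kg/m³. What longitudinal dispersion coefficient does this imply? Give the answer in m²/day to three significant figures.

0.0465 m²/day

At the plume center C_max = M/(n_e·A·√(4πDt)), so D = M²/(4πt·(n_e·A·C_max)²).
n_e·A·C_max = 0.44 × 3.69 × 0.163 = 0.2646 kg/m.
D = 0.981²/(4π × 23.5 × 0.2646²) = 0.0465 m²/day.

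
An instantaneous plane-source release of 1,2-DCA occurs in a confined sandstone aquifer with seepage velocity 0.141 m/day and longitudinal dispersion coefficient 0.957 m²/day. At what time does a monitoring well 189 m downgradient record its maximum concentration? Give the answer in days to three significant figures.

For the 1D instantaneous-source solution, setting ∂C/∂t = 0 at fixed x gives v²t² + 2Dt − x² = 0, so t = (√(D² + v²x²) − D)/v².
√(D² + v²x²) = √(0.957² + 0.141² × 189²) = 26.67; v² = 0.019881.
t = (26.67 − 0.957)/0.019881 = 1290 days (vs. the pure-advection estimate x/v = 1340 d).

1290 days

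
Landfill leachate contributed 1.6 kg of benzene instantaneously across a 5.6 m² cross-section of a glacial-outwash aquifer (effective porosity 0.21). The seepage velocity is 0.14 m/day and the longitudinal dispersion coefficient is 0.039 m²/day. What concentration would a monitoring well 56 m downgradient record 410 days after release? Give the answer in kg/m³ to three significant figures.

For an instantaneous plane source, C(x,t) = M/(n_e·A·√(4πDt)) · exp(−(x−vt)²/(4Dt)), with n_e·A the pore (flow) area.
Plume center vt = 0.14 × 410 = 57.4 m, so the well at 56 m is 1.4 m upgradient of the peak.
√(4πDt) = 14.18 m, giving peak height M/(n_e·A·√(4πDt)) = 1.6/(0.21 × 5.6 × 14.18) = 0.09595 kg/m³.
(x−vt)²/(4Dt) = (-1.4)²/(4 × 0.039 × 410) = 0.03064; exp(−0.03064) = 0.9698.
C = 0.09595 × 0.9698 = 0.0931 kg/m³.

0.0931 kg/m³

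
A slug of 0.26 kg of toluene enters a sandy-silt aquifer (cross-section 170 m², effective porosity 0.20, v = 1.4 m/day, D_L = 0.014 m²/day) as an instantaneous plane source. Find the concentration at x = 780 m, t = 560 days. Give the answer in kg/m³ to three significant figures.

For an instantaneous plane source, C(x,t) = M/(n_e·A·√(4πDt)) · exp(−(x−vt)²/(4Dt)), with n_e·A the pore (flow) area.
Plume center vt = 1.4 × 560 = 784 m, so the well at 780 m is 4 m upgradient of the peak.
√(4πDt) = 9.926 m, giving peak height M/(n_e·A·√(4πDt)) = 0.26/(0.20 × 170 × 9.926) = 0.0007704 kg/m³.
(x−vt)²/(4Dt) = (-4)²/(4 × 0.014 × 560) = 0.5102; exp(−0.5102) = 0.6004.
C = 0.0007704 × 0.6004 = 0.000463 kg/m³.

0.000463 kg/m³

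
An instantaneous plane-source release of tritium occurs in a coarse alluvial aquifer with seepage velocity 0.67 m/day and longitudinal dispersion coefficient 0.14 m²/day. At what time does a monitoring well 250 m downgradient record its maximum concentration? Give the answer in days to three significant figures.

For the 1D instantaneous-source solution, setting ∂C/∂t = 0 at fixed x gives v²t² + 2Dt − x² = 0, so t = (√(D² + v²x²) − D)/v².
√(D² + v²x²) = √(0.14² + 0.67² × 250²) = 167.5; v² = 0.4489.
t = (167.5 − 0.14)/0.4489 = 373 days (vs. the pure-advection estimate x/v = 373 d).

373 days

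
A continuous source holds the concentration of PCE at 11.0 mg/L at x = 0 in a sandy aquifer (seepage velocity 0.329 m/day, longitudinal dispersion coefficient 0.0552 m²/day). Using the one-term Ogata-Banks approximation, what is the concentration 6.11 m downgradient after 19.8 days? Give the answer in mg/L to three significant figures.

6.68 mg/L

For a continuous step input, C/C₀ ≈ ½·erfc((x−vt)/(2√(Dt))).
vt = 0.329 × 19.8 = 6.5142 m and 2√(Dt) = 2√(0.0552 × 19.8) = 2.091 m.
Argument (x−vt)/(2√(Dt)) = (6.11 − 6.5142)/2.091 = -0.1933; ½·erfc(-0.1933) = 0.6077.
C = 11.0 × 0.6077 = 6.68 mg/L.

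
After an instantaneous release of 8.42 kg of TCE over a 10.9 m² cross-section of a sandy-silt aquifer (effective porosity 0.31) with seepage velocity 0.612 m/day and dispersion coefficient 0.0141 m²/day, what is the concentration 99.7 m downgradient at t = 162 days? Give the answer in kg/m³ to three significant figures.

0.450 kg/m³

For an instantaneous plane source, C(x,t) = M/(n_e·A·√(4πDt)) · exp(−(x−vt)²/(4Dt)), with n_e·A the pore (flow) area.
Plume center vt = 0.612 × 162 = 99.144 m, so the well at 99.7 m is 0.556 m downgradient of the peak.
√(4πDt) = 5.358 m, giving peak height M/(n_e·A·√(4πDt)) = 8.42/(0.31 × 10.9 × 5.358) = 0.4651 kg/m³.
(x−vt)²/(4Dt) = (0.556)²/(4 × 0.0141 × 162) = 0.03383; exp(−0.03383) = 0.9667.
C = 0.4651 × 0.9667 = 0.450 kg/m³.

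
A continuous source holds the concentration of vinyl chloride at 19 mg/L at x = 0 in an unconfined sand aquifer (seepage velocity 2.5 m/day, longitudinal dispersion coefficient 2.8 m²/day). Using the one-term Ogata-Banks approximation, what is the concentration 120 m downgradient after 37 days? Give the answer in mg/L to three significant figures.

For a continuous step input, C/C₀ ≈ ½·erfc((x−vt)/(2√(Dt))).
vt = 2.5 × 37 = 92.5 m and 2√(Dt) = 2√(2.8 × 37) = 20.36 m.
Argument (x−vt)/(2√(Dt)) = (120 − 92.5)/20.36 = 1.351; ½·erfc(1.351) = 0.02803.
C = 19 × 0.02803 = 0.533 mg/L.

0.533 mg/L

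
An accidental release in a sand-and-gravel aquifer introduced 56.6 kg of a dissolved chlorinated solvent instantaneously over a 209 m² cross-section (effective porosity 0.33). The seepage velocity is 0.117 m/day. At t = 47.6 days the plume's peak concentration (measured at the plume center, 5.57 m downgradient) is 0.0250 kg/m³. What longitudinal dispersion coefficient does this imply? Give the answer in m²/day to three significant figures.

1.80 m²/day

At the plume center C_max = M/(n_e·A·√(4πDt)), so D = M²/(4πt·(n_e·A·C_max)²).
n_e·A·C_max = 0.33 × 209 × 0.0250 = 1.724 kg/m.
D = 56.6²/(4π × 47.6 × 1.724²) = 1.80 m²/day.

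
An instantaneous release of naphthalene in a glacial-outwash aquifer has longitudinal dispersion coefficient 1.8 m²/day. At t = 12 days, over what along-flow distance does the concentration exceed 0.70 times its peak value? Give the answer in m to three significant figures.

11.1 m

The plume is Gaussian with σ = √(2Dt) = √(2 × 1.8 × 12) = 6.573 m.
C/C_peak = exp(−Δx²/(2σ²)) = 0.70 ⇒ Δx = σ·√(−2 ln 0.70) = 6.573 × 0.8446 = 5.552 m.
Width = 2Δx = 11.1 m.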